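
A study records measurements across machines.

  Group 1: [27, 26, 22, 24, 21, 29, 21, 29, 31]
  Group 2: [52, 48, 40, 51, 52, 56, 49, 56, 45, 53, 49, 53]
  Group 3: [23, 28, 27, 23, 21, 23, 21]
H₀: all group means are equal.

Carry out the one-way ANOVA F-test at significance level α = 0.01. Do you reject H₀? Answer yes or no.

reject H₀: yes

Group means [25.56, 50.33, 23.71], grand mean 35.714
SSB = Σnᵢ(x̄ᵢ−x̄)² = 4501.397; SSW = ΣΣ(x−x̄ᵢ)² = 386.317
MSB = 4501.397/2 = 2250.6984; MSW = 386.317/25 = 15.4527
F = MSB/MSW = 145.6508
df = (2, 25)
p-value (upper-tail) = 0.00000
At α=0.01: p < α → reject H₀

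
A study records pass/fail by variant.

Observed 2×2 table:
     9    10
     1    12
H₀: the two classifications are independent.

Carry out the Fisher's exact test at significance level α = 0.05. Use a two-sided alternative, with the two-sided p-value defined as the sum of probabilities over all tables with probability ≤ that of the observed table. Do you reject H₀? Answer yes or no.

reject H₀: yes

Margins: r₁=19, r₂=13, c₁=10, c₂=22, n=32
p_obs = C(19,9)·C(13,1)/C(32,10); sum pmf over tables with pmf ≤ p_obs
p-value (two-sided) = 0.02367
At α=0.05: p < α → reject H₀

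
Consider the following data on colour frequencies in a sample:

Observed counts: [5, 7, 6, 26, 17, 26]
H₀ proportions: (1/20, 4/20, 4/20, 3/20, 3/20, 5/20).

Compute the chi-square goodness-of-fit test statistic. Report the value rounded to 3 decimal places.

test statistic = 28.659

n = 87; E_i = n·p_i = [4.35, 17.40, 17.40, 13.05, 13.05, 21.75]
χ² = (5−4.35)²/4.35 + (7−17.40)²/17.40 + (6−17.40)²/17.40 + (26−13.05)²/13.05 + (17−13.05)²/13.05 + (26−21.75)²/21.75 = 28.6590
df = 5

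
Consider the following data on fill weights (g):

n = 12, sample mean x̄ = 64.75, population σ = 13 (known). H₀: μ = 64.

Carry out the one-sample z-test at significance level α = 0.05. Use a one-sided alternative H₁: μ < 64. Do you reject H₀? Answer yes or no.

reject H₀: no

SE = σ/√n = 13/√12 = 3.7528
z = (x̄−μ₀)/SE = (64.75−64)/3.7528 = 0.1999
p-value (one-sided, H₁ less) = 0.57920
At α=0.05: p ≥ α → fail to reject H₀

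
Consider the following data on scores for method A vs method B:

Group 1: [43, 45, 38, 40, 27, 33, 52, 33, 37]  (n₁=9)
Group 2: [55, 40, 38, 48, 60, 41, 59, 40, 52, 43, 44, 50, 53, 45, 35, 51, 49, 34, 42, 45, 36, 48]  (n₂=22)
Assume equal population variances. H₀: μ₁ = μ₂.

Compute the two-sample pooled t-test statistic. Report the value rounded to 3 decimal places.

x̄₁=38.667, s₁=7.433, n₁=9
x̄₂=45.818, s₂=7.385, n₂=22
s_p² = [8·7.433² + 21·7.385²]/29 = 54.7335
SE = √(s_p²·(1/9+1/22)) = 2.9274
t = (38.667−45.818)/2.9274 = -2.4430
df = 29

test statistic = -2.443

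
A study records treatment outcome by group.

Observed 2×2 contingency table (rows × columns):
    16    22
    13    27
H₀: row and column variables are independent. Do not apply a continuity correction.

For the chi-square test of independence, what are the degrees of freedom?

degrees of freedom = 1

df = (r−1)(c−1) = (2−1)·(2−1) = 1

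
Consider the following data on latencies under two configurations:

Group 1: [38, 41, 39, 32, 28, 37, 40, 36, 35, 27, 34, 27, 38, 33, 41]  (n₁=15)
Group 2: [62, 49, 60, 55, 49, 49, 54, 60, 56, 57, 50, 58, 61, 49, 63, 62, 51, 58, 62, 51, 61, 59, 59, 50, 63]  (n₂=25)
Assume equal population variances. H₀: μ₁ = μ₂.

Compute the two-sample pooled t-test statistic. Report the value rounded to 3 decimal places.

test statistic = -12.931

x̄₁=35.067, s₁=4.832, n₁=15
x̄₂=56.320, s₂=5.146, n₂=25
s_p² = [14·4.832² + 24·5.146²]/38 = 25.3256
SE = √(s_p²·(1/15+1/25)) = 1.6436
t = (35.067−56.320)/1.6436 = -12.9310
df = 38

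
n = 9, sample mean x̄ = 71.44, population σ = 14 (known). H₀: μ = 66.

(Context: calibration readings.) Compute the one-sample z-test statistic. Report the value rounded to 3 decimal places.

test statistic = 1.166

SE = σ/√n = 14/√9 = 4.6667
z = (x̄−μ₀)/SE = (71.44−66)/4.6667 = 1.1657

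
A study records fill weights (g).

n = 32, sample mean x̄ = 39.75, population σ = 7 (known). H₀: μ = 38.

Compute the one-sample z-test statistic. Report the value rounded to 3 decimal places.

test statistic = 1.414

SE = σ/√n = 7/√32 = 1.2374
z = (x̄−μ₀)/SE = (39.75−38)/1.2374 = 1.4142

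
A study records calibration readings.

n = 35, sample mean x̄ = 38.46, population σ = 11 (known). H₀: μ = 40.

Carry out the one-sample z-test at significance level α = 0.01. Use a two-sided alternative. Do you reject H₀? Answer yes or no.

reject H₀: no

SE = σ/√n = 11/√35 = 1.8593
z = (x̄−μ₀)/SE = (38.46−40)/1.8593 = -0.8283
p-value (two-sided) = 0.40753
At α=0.01: p ≥ α → fail to reject H₀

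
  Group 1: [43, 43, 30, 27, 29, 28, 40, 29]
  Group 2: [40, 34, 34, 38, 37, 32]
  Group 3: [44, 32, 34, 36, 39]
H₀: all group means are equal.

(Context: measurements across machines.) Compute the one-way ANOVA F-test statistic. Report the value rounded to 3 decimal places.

Group means [33.62, 35.83, 37.00], grand mean 35.211
SSB = Σnᵢ(x̄ᵢ−x̄)² = 38.450; SSW = ΣΣ(x−x̄ᵢ)² = 480.708
MSB = 38.450/2 = 19.2248; MSW = 480.708/16 = 30.0443
F = MSB/MSW = 0.6399
df = (2, 16)

test statistic = 0.640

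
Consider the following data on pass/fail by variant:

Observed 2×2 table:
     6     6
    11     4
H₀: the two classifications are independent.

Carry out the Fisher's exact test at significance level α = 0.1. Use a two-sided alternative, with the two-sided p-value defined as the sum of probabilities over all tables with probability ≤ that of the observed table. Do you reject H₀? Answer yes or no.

Margins: r₁=12, r₂=15, c₁=17, c₂=10, n=27
p_obs = C(12,6)·C(15,11)/C(27,17); sum pmf over tables with pmf ≤ p_obs
p-value (two-sided) = 0.25660
At α=0.1: p ≥ α → fail to reject H₀

reject H₀: no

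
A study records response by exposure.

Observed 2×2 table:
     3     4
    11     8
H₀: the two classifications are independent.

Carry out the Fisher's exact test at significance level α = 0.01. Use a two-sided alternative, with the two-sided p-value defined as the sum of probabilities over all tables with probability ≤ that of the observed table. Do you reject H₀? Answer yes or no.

Margins: r₁=7, r₂=19, c₁=14, c₂=12, n=26
p_obs = C(7,3)·C(19,11)/C(26,14); sum pmf over tables with pmf ≤ p_obs
p-value (two-sided) = 0.66522
At α=0.01: p ≥ α → fail to reject H₀

reject H₀: no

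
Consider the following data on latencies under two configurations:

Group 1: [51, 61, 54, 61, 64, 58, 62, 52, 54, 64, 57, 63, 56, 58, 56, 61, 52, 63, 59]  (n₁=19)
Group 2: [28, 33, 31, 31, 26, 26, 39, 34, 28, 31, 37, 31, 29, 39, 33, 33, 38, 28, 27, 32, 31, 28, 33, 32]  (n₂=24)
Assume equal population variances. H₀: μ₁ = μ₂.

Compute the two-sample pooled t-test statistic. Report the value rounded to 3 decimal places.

test statistic = 21.531

x̄₁=58.211, s₁=4.263, n₁=19
x̄₂=31.583, s₂=3.833, n₂=24
s_p² = [18·4.263² + 23·3.833²]/41 = 16.2193
SE = √(s_p²·(1/19+1/24)) = 1.2367
t = (58.211−31.583)/1.2367 = 21.5307
df = 41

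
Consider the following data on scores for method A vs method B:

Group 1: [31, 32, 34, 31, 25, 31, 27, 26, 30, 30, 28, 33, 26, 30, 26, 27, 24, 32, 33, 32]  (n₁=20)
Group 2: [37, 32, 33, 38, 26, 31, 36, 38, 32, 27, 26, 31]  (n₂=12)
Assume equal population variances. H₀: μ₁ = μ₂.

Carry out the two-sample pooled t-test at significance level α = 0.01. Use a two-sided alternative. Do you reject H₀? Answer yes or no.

reject H₀: no

x̄₁=29.400, s₁=3.016, n₁=20
x̄₂=32.250, s₂=4.393, n₂=12
s_p² = [19·3.016² + 11·4.393²]/30 = 12.8350
SE = √(s_p²·(1/20+1/12)) = 1.3082
t = (29.400−32.250)/1.3082 = -2.1786
df = 30
p-value (two-sided) = 0.03735
At α=0.01: p ≥ α → fail to reject H₀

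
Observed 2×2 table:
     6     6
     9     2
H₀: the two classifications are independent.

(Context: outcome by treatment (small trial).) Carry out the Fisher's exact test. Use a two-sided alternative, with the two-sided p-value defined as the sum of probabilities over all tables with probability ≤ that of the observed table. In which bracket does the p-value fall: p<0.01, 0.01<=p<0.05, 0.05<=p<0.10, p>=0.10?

Margins: r₁=12, r₂=11, c₁=15, c₂=8, n=23
p_obs = C(12,6)·C(11,9)/C(23,15); sum pmf over tables with pmf ≤ p_obs
p-value (two-sided) = 0.19303
→ bracket: p>=0.10

p-value bracket: p>=0.10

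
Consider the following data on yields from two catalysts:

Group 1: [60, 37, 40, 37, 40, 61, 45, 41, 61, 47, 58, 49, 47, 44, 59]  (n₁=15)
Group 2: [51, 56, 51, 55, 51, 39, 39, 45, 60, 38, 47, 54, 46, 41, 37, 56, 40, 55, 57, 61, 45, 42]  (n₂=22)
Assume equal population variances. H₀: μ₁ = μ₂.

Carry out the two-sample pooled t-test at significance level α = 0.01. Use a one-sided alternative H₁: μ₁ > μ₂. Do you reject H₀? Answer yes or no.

reject H₀: no

x̄₁=48.400, s₁=9.054, n₁=15
x̄₂=48.455, s₂=7.664, n₂=22
s_p² = [14·9.054² + 21·7.664²]/35 = 68.0301
SE = √(s_p²·(1/15+1/22)) = 2.7618
t = (48.400−48.455)/2.7618 = -0.0197
df = 35
p-value (one-sided, H₁ greater) = 0.50782
At α=0.01: p ≥ α → fail to reject H₀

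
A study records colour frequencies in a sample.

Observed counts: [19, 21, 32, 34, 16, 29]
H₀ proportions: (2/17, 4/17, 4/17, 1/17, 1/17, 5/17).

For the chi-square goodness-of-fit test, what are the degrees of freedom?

degrees of freedom = 5

df = k − 1 = 6 − 1 = 5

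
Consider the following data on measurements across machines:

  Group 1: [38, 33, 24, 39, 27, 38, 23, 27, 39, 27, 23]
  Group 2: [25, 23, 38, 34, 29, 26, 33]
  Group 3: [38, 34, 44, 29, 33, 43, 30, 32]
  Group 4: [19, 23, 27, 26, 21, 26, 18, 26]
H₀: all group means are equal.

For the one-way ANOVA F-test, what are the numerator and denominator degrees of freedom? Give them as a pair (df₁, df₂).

k = 4 groups, N = 34 total
df = (k−1, N−k) = (4−1, 34−4) = (3, 30)

degrees of freedom = [3, 30]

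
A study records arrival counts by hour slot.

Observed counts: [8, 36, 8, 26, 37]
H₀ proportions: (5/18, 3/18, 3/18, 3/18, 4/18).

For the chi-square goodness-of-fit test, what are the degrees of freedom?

df = k − 1 = 5 − 1 = 4

degrees of freedom = 4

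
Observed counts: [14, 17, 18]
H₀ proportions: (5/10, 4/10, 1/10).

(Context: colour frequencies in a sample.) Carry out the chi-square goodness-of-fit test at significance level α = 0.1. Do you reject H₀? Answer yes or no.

n = 49; E_i = n·p_i = [24.50, 19.60, 4.90]
χ² = (14−24.50)²/24.50 + (17−19.60)²/19.60 + (18−4.90)²/4.90 = 39.8673
df = 2
p-value (upper-tail) = 0.00000
At α=0.1: p < α → reject H₀

reject H₀: yes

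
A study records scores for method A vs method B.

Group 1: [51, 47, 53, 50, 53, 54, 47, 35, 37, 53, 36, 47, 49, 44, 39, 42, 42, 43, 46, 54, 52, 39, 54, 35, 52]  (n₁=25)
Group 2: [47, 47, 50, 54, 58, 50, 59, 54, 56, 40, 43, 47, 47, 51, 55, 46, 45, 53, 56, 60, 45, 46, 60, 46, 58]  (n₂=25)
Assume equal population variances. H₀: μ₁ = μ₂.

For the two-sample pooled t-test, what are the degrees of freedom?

degrees of freedom = 48

df = n₁ + n₂ − 2 = 25 + 25 − 2 = 48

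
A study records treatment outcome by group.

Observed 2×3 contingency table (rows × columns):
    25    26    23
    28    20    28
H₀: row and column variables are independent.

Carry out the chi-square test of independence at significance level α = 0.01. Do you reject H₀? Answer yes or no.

reject H₀: no

Row totals [74, 76], col totals [53, 46, 51], n=150
χ² = (25−26.15)²/26.15 + (26−22.69)²/22.69 + (23−25.16)²/25.16 + (28−26.85)²/26.85 + (20−23.31)²/23.31 + (28−25.84)²/25.84 = 1.4162
df = 2
p-value (upper-tail) = 0.49258
At α=0.01: p ≥ α → fail to reject H₀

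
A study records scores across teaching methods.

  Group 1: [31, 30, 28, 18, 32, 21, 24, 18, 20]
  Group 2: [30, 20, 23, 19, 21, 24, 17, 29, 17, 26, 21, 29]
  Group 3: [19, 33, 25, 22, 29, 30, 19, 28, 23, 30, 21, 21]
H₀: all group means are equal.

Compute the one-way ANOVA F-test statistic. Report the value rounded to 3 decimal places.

Group means [24.67, 23.00, 25.00], grand mean 24.182
SSB = Σnᵢ(x̄ᵢ−x̄)² = 26.909; SSW = ΣΣ(x−x̄ᵢ)² = 750.000
MSB = 26.909/2 = 13.4545; MSW = 750.000/30 = 25.0000
F = MSB/MSW = 0.5382
df = (2, 30)

test statistic = 0.538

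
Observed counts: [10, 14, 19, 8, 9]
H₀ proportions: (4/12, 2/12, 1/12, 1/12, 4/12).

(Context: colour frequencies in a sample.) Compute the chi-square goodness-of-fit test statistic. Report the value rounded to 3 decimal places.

test statistic = 53.650

n = 60; E_i = n·p_i = [20.00, 10.00, 5.00, 5.00, 20.00]
χ² = (10−20.00)²/20.00 + (14−10.00)²/10.00 + (19−5.00)²/5.00 + (8−5.00)²/5.00 + (9−20.00)²/20.00 = 53.6500
df = 4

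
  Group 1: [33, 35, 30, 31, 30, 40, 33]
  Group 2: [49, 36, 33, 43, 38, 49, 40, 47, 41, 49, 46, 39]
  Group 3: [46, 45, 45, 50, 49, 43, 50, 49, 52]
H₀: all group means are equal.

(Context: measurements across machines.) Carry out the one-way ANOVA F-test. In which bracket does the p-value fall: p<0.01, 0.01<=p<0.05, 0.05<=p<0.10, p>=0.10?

p-value bracket: p<0.01

Group means [33.14, 42.50, 47.67], grand mean 41.821
SSB = Σnᵢ(x̄ᵢ−x̄)² = 840.250; SSW = ΣΣ(x−x̄ᵢ)² = 479.857
MSB = 840.250/2 = 420.1250; MSW = 479.857/25 = 19.1943
F = MSB/MSW = 21.8880
df = (2, 25)
p-value (upper-tail) = 0.00000
→ bracket: p<0.01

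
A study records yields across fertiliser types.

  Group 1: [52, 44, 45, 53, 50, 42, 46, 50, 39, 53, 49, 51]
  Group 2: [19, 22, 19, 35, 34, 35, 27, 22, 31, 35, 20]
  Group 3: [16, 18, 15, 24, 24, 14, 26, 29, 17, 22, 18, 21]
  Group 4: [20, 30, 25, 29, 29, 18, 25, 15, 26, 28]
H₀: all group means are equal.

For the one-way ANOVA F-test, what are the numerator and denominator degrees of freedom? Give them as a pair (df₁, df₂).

degrees of freedom = [3, 41]

k = 4 groups, N = 45 total
df = (k−1, N−k) = (4−1, 45−4) = (3, 41)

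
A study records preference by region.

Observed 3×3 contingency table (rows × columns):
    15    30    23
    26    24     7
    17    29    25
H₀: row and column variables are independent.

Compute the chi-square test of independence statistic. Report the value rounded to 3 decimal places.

Row totals [68, 57, 71], col totals [58, 83, 55], n=196
χ² = (15−20.12)²/20.12 + (30−28.80)²/28.80 + (23−19.08)²/19.08 + (26−16.87)²/16.87 + (24−24.14)²/24.14 + (7−15.99)²/15.99 + (17−21.01)²/21.01 + (29−30.07)²/30.07 + (25−19.92)²/19.92 = 14.2597
df = 4

test statistic = 14.260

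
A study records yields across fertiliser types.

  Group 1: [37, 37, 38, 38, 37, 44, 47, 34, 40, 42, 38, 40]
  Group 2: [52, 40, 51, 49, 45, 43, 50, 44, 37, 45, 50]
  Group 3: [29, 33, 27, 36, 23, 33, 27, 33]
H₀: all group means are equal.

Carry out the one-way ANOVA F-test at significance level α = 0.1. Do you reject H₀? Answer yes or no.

Group means [39.33, 46.00, 30.12], grand mean 39.323
SSB = Σnᵢ(x̄ᵢ−x̄)² = 1167.233; SSW = ΣΣ(x−x̄ᵢ)² = 503.542
MSB = 1167.233/2 = 583.6163; MSW = 503.542/28 = 17.9836
F = MSB/MSW = 32.4526
df = (2, 28)
p-value (upper-tail) = 0.00000
At α=0.1: p < α → reject H₀

reject H₀: yes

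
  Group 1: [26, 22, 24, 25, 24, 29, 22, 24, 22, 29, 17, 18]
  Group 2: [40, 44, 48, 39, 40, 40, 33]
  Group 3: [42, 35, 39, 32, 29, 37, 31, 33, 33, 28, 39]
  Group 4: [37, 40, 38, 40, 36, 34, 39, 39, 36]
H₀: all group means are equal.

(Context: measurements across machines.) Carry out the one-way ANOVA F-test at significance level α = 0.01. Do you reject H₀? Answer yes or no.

Group means [23.50, 40.57, 34.36, 37.67], grand mean 32.897
SSB = Σnᵢ(x̄ᵢ−x̄)² = 1700.330; SSW = ΣΣ(x−x̄ᵢ)² = 509.260
MSB = 1700.330/3 = 566.7767; MSW = 509.260/35 = 14.5503
F = MSB/MSW = 38.9530
df = (3, 35)
p-value (upper-tail) = 0.00000
At α=0.01: p < α → reject H₀

reject H₀: yes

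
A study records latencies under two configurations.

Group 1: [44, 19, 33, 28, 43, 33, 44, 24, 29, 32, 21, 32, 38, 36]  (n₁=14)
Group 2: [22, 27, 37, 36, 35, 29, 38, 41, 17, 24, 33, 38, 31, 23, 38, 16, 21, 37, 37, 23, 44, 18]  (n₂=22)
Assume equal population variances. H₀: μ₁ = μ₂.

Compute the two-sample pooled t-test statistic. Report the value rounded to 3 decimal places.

x̄₁=32.571, s₁=8.026, n₁=14
x̄₂=30.227, s₂=8.519, n₂=22
s_p² = [13·8.026² + 21·8.519²]/34 = 69.4498
SE = √(s_p²·(1/14+1/22)) = 2.8491
t = (32.571−30.227)/2.8491 = 0.8228
df = 34

test statistic = 0.823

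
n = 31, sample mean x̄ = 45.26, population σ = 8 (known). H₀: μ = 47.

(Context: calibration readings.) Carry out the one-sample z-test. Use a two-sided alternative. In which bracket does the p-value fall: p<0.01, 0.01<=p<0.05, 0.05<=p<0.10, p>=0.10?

p-value bracket: p>=0.10

SE = σ/√n = 8/√31 = 1.4368
z = (x̄−μ₀)/SE = (45.26−47)/1.4368 = -1.2110
p-value (two-sided) = 0.22590
→ bracket: p>=0.10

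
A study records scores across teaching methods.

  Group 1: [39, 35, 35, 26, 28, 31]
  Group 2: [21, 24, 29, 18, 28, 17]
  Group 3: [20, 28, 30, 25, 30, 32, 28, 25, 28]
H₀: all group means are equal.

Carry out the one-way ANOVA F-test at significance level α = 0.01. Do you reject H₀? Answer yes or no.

reject H₀: yes

Group means [32.33, 22.83, 27.33], grand mean 27.476
SSB = Σnᵢ(x̄ᵢ−x̄)² = 271.071; SSW = ΣΣ(x−x̄ᵢ)² = 348.167
MSB = 271.071/2 = 135.5357; MSW = 348.167/18 = 19.3426
F = MSB/MSW = 7.0071
df = (2, 18)
p-value (upper-tail) = 0.00562
At α=0.01: p < α → reject H₀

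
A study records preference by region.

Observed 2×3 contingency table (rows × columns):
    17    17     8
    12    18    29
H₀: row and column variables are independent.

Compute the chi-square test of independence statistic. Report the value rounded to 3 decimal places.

Row totals [42, 59], col totals [29, 35, 37], n=101
χ² = (17−12.06)²/12.06 + (17−14.55)²/14.55 + (8−15.39)²/15.39 + (12−16.94)²/16.94 + (18−20.45)²/20.45 + (29−21.61)²/21.61 = 10.2382
df = 2

test statistic = 10.238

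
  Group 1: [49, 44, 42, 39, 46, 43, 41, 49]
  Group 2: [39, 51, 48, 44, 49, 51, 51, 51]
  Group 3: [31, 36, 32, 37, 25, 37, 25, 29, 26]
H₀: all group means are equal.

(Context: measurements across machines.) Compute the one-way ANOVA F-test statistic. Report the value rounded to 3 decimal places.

Group means [44.12, 48.00, 30.89], grand mean 40.600
SSB = Σnᵢ(x̄ᵢ−x̄)² = 1386.236; SSW = ΣΣ(x−x̄ᵢ)² = 425.764
MSB = 1386.236/2 = 693.1181; MSW = 425.764/22 = 19.3529
F = MSB/MSW = 35.8147
df = (2, 22)

test statistic = 35.815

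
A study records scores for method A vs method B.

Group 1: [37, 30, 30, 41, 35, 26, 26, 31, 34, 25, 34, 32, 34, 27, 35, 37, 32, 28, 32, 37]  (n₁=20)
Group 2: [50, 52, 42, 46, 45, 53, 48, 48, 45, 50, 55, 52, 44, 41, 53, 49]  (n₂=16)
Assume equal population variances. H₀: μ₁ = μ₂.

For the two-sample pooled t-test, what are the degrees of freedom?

degrees of freedom = 34

df = n₁ + n₂ − 2 = 20 + 16 − 2 = 34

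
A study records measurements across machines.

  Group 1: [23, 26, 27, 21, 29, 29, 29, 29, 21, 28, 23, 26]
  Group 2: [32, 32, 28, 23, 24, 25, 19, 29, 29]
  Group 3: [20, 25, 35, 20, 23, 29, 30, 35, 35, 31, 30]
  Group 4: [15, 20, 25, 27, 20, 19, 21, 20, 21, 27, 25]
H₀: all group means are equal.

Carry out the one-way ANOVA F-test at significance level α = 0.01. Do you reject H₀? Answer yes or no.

reject H₀: yes

Group means [25.92, 26.78, 28.45, 21.82], grand mean 25.698
SSB = Σnᵢ(x̄ᵢ−x̄)² = 260.234; SSW = ΣΣ(x−x̄ᵢ)² = 724.836
MSB = 260.234/3 = 86.7446; MSW = 724.836/39 = 18.5855
F = MSB/MSW = 4.6673
df = (3, 39)
p-value (upper-tail) = 0.00701
At α=0.01: p < α → reject H₀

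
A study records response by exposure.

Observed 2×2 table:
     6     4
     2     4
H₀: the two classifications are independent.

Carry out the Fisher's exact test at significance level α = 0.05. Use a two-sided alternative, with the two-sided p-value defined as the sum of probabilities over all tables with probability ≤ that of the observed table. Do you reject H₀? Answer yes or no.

Margins: r₁=10, r₂=6, c₁=8, c₂=8, n=16
p_obs = C(10,6)·C(6,2)/C(16,8); sum pmf over tables with pmf ≤ p_obs
p-value (two-sided) = 0.60839
At α=0.05: p ≥ α → fail to reject H₀

reject H₀: no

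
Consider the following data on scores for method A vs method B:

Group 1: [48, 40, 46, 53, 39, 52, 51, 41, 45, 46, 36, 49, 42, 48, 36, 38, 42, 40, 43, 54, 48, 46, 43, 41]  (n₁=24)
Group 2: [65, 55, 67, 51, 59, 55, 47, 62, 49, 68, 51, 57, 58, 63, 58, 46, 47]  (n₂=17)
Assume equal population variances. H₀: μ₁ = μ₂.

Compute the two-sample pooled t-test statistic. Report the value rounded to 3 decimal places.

x̄₁=44.458, s₁=5.209, n₁=24
x̄₂=56.353, s₂=7.115, n₂=17
s_p² = [23·5.209² + 16·7.115²]/39 = 36.7651
SE = √(s_p²·(1/24+1/17)) = 1.9221
t = (44.458−56.353)/1.9221 = -6.1883
df = 39

test statistic = -6.188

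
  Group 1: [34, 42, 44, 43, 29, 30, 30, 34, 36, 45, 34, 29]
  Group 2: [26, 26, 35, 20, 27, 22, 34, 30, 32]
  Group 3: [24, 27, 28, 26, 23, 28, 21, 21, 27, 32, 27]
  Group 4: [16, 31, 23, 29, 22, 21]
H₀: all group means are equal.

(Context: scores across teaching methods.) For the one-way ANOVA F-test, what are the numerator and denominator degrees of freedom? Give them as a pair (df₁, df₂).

k = 4 groups, N = 38 total
df = (k−1, N−k) = (4−1, 38−4) = (3, 34)

degrees of freedom = [3, 34]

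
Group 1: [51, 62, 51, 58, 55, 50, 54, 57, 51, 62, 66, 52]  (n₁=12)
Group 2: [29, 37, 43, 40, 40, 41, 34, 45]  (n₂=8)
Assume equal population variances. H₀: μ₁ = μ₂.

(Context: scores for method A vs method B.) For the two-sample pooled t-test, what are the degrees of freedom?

df = n₁ + n₂ − 2 = 12 + 8 − 2 = 18

degrees of freedom = 18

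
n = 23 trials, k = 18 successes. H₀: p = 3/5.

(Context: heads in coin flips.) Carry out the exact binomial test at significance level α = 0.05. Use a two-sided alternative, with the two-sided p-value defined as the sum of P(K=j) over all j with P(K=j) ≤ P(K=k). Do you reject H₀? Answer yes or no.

Exact binomial: n=23, k=18, p₀=3/5=0.6000
P(X=j) = C(n,j)·p₀^j·(1−p₀)^(n−j); p = Σ P(X=j) over j with P(X=j) ≤ P(X=18)
p-value (two-sided) = 0.08889
At α=0.05: p ≥ α → fail to reject H₀

reject H₀: no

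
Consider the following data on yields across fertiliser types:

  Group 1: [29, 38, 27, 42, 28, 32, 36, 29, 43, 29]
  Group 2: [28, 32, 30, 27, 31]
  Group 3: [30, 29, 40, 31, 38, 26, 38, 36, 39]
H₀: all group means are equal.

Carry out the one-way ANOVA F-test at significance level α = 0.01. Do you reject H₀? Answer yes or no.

Group means [33.30, 29.60, 34.11], grand mean 32.833
SSB = Σnᵢ(x̄ᵢ−x̄)² = 69.144; SSW = ΣΣ(x−x̄ᵢ)² = 552.189
MSB = 69.144/2 = 34.5722; MSW = 552.189/21 = 26.2947
F = MSB/MSW = 1.3148
df = (2, 21)
p-value (upper-tail) = 0.28974
At α=0.01: p ≥ α → fail to reject H₀

reject H₀: no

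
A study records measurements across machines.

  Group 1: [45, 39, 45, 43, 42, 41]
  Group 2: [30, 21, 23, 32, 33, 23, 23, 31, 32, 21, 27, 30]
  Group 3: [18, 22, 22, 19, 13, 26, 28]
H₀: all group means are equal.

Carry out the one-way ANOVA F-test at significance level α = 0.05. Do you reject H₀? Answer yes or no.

reject H₀: yes

Group means [42.50, 27.17, 21.14], grand mean 29.160
SSB = Σnᵢ(x̄ᵢ−x̄)² = 1565.336; SSW = ΣΣ(x−x̄ᵢ)² = 420.024
MSB = 1565.336/2 = 782.6681; MSW = 420.024/22 = 19.0920
F = MSB/MSW = 40.9946
df = (2, 22)
p-value (upper-tail) = 0.00000
At α=0.05: p < α → reject H₀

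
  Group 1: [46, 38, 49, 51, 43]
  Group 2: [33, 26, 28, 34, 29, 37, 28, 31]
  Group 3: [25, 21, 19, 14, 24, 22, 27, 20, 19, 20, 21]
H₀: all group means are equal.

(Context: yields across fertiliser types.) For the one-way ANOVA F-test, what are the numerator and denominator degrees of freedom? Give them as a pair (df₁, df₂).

k = 3 groups, N = 24 total
df = (k−1, N−k) = (3−1, 24−3) = (2, 21)

degrees of freedom = [2, 21]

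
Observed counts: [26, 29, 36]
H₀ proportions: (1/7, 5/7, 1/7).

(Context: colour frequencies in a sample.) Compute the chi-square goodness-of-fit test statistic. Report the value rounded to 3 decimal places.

test statistic = 73.631

n = 91; E_i = n·p_i = [13.00, 65.00, 13.00]
χ² = (26−13.00)²/13.00 + (29−65.00)²/65.00 + (36−13.00)²/13.00 = 73.6308
df = 2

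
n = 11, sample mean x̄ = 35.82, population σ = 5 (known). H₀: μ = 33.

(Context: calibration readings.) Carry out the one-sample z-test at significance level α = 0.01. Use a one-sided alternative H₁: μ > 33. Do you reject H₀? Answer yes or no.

SE = σ/√n = 5/√11 = 1.5076
z = (x̄−μ₀)/SE = (35.82−33)/1.5076 = 1.8706
p-value (one-sided, H₁ greater) = 0.03070
At α=0.01: p ≥ α → fail to reject H₀

reject H₀: no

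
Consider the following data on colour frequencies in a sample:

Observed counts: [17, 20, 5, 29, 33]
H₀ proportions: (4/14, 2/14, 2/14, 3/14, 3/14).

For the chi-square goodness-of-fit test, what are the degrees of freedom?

degrees of freedom = 4

df = k − 1 = 5 − 1 = 4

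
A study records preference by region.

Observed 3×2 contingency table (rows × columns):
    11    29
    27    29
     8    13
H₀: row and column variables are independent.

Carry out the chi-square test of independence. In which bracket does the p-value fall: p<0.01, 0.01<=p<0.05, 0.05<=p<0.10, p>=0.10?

p-value bracket: p>=0.10

Row totals [40, 56, 21], col totals [46, 71], n=117
χ² = (11−15.73)²/15.73 + (29−24.27)²/24.27 + (27−22.02)²/22.02 + (29−33.98)²/33.98 + (8−8.26)²/8.26 + (13−12.74)²/12.74 = 4.2123
df = 2
p-value (upper-tail) = 0.12170
→ bracket: p>=0.10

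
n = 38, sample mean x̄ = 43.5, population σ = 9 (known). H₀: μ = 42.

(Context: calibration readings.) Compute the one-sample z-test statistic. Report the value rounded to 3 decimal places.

test statistic = 1.027

SE = σ/√n = 9/√38 = 1.4600
z = (x̄−μ₀)/SE = (43.5−42)/1.4600 = 1.0274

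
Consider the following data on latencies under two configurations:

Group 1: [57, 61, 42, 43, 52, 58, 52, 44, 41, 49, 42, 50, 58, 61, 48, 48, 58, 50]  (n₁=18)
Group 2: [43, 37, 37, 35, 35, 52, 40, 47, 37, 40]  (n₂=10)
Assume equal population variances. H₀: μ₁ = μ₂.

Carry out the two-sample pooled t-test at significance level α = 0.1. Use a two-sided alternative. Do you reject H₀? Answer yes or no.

x̄₁=50.778, s₁=6.787, n₁=18
x̄₂=40.300, s₂=5.559, n₂=10
s_p² = [17·6.787² + 9·5.559²]/26 = 40.8158
SE = √(s_p²·(1/18+1/10)) = 2.5197
t = (50.778−40.300)/2.5197 = 4.1583
df = 26
p-value (two-sided) = 0.00031
At α=0.1: p < α → reject H₀

reject H₀: yes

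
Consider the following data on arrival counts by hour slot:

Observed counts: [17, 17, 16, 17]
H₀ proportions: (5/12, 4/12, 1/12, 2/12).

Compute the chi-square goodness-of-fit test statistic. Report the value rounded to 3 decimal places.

test statistic = 28.024

n = 67; E_i = n·p_i = [27.92, 22.33, 5.58, 11.17]
χ² = (17−27.92)²/27.92 + (17−22.33)²/22.33 + (16−5.58)²/5.58 + (17−11.17)²/11.17 = 28.0239
df = 3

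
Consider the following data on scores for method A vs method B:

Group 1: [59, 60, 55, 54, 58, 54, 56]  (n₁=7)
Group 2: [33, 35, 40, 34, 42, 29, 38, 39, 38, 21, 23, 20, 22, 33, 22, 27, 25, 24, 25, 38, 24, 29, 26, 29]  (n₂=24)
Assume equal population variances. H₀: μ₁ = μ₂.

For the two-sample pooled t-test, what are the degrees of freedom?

df = n₁ + n₂ − 2 = 7 + 24 − 2 = 29

degrees of freedom = 29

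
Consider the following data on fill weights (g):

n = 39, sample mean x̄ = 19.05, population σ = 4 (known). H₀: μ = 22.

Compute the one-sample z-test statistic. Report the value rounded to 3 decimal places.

SE = σ/√n = 4/√39 = 0.6405
z = (x̄−μ₀)/SE = (19.05−22)/0.6405 = -4.6057

test statistic = -4.606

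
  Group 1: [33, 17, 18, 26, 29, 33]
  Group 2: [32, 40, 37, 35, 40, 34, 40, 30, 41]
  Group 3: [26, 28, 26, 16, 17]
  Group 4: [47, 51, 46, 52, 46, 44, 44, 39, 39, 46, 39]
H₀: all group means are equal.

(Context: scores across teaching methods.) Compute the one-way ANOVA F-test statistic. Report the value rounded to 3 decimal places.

Group means [26.00, 36.56, 22.60, 44.82], grand mean 35.194
SSB = Σnᵢ(x̄ᵢ−x̄)² = 2335.780; SSW = ΣΣ(x−x̄ᵢ)² = 709.059
MSB = 2335.780/3 = 778.5934; MSW = 709.059/27 = 26.2614
F = MSB/MSW = 29.6478
df = (3, 27)

test statistic = 29.648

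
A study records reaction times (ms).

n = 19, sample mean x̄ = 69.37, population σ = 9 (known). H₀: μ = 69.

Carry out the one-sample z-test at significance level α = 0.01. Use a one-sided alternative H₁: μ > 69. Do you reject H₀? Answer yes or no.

SE = σ/√n = 9/√19 = 2.0647
z = (x̄−μ₀)/SE = (69.37−69)/2.0647 = 0.1792
p-value (one-sided, H₁ greater) = 0.42889
At α=0.01: p ≥ α → fail to reject H₀

reject H₀: no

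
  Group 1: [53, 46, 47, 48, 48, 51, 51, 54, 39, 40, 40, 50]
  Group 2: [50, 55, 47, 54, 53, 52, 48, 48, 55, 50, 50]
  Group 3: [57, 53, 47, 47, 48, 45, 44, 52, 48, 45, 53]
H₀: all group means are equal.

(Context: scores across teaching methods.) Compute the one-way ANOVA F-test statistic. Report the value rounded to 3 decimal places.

test statistic = 2.409

Group means [47.25, 51.09, 49.00], grand mean 49.059
SSB = Σnᵢ(x̄ᵢ−x̄)² = 84.723; SSW = ΣΣ(x−x̄ᵢ)² = 545.159
MSB = 84.723/2 = 42.3616; MSW = 545.159/31 = 17.5858
F = MSB/MSW = 2.4089
df = (2, 31)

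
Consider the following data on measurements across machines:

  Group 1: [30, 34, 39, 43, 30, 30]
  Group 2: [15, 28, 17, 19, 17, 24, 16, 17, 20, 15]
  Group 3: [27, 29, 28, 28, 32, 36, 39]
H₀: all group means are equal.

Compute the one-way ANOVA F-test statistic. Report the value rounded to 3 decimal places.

test statistic = 25.453

Group means [34.33, 18.80, 31.29], grand mean 26.652
SSB = Σnᵢ(x̄ᵢ−x̄)² = 1120.855; SSW = ΣΣ(x−x̄ᵢ)² = 440.362
MSB = 1120.855/2 = 560.4277; MSW = 440.362/20 = 22.0181
F = MSB/MSW = 25.4531
df = (2, 20)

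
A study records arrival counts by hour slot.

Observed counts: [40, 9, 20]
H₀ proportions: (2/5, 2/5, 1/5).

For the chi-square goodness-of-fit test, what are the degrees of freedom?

df = k − 1 = 3 − 1 = 2

degrees of freedom = 2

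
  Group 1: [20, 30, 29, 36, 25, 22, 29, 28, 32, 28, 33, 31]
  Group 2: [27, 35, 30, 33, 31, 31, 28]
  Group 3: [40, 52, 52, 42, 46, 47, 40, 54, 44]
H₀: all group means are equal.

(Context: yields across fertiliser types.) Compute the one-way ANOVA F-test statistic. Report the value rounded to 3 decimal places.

test statistic = 44.592

Group means [28.58, 30.71, 46.33], grand mean 34.821
SSB = Σnᵢ(x̄ᵢ−x̄)² = 1777.762; SSW = ΣΣ(x−x̄ᵢ)² = 498.345
MSB = 1777.762/2 = 888.8810; MSW = 498.345/25 = 19.9338
F = MSB/MSW = 44.5916
df = (2, 25)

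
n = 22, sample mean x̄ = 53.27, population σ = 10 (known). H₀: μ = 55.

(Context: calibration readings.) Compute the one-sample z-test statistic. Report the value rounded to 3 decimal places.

test statistic = -0.811

SE = σ/√n = 10/√22 = 2.1320
z = (x̄−μ₀)/SE = (53.27−55)/2.1320 = -0.8114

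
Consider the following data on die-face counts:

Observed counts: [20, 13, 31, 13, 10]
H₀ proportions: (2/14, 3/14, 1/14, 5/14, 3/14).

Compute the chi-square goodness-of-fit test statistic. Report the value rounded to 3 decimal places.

test statistic = 119.696

n = 87; E_i = n·p_i = [12.43, 18.64, 6.21, 31.07, 18.64]
χ² = (20−12.43)²/12.43 + (13−18.64)²/18.64 + (31−6.21)²/6.21 + (13−31.07)²/31.07 + (10−18.64)²/18.64 = 119.6958
df = 4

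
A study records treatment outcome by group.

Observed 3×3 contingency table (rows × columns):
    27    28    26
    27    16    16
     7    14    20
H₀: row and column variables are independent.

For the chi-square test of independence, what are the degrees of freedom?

df = (r−1)(c−1) = (3−1)·(3−1) = 4

degrees of freedom = 4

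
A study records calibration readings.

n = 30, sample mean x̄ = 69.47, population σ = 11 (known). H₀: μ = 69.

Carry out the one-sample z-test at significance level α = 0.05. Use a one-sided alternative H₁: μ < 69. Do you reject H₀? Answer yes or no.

SE = σ/√n = 11/√30 = 2.0083
z = (x̄−μ₀)/SE = (69.47−69)/2.0083 = 0.2340
p-value (one-sided, H₁ less) = 0.59252
At α=0.05: p ≥ α → fail to reject H₀

reject H₀: no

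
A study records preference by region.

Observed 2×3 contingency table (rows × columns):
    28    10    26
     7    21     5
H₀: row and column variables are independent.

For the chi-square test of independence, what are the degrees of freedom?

df = (r−1)(c−1) = (2−1)·(3−1) = 2

degrees of freedom = 2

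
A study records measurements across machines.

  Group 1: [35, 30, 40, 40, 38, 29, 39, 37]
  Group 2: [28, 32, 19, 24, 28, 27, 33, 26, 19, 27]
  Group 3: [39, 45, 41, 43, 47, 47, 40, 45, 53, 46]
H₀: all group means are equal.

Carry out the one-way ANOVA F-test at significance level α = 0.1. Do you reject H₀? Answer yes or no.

reject H₀: yes

Group means [36.00, 26.30, 44.60], grand mean 35.607
SSB = Σnᵢ(x̄ᵢ−x̄)² = 1676.179; SSW = ΣΣ(x−x̄ᵢ)² = 480.500
MSB = 1676.179/2 = 838.0893; MSW = 480.500/25 = 19.2200
F = MSB/MSW = 43.6051
df = (2, 25)
p-value (upper-tail) = 0.00000
At α=0.1: p < α → reject H₀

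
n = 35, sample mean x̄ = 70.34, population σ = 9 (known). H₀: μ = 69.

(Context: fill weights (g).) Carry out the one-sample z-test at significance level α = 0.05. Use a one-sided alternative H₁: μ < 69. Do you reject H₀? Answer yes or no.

SE = σ/√n = 9/√35 = 1.5213
z = (x̄−μ₀)/SE = (70.34−69)/1.5213 = 0.8808
p-value (one-sided, H₁ less) = 0.81080
At α=0.05: p ≥ α → fail to reject H₀

reject H₀: no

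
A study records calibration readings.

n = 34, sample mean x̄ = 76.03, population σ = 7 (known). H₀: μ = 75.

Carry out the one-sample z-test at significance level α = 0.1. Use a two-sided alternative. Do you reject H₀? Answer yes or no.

reject H₀: no

SE = σ/√n = 7/√34 = 1.2005
z = (x̄−μ₀)/SE = (76.03−75)/1.2005 = 0.8580
p-value (two-sided) = 0.39090
At α=0.1: p ≥ α → fail to reject H₀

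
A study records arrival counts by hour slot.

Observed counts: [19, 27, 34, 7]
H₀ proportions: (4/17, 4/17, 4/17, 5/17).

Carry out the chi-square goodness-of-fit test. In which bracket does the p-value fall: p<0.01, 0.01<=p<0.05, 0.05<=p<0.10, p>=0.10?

n = 87; E_i = n·p_i = [20.47, 20.47, 20.47, 25.59]
χ² = (19−20.47)²/20.47 + (27−20.47)²/20.47 + (34−20.47)²/20.47 + (7−25.59)²/25.59 = 24.6333
df = 3
p-value (upper-tail) = 0.00002
→ bracket: p<0.01

p-value bracket: p<0.01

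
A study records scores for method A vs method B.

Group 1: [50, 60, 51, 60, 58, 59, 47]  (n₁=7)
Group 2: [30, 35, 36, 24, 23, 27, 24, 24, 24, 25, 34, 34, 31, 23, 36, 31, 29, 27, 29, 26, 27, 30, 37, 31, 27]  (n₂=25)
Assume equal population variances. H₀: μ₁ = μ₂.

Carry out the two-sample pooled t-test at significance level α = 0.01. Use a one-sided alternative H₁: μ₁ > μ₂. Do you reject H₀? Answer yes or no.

reject H₀: yes

x̄₁=55.000, s₁=5.477, n₁=7
x̄₂=28.960, s₂=4.449, n₂=25
s_p² = [6·5.477² + 24·4.449²]/30 = 21.8320
SE = √(s_p²·(1/7+1/25)) = 1.9980
t = (55.000−28.960)/1.9980 = 13.0328
df = 30
p-value (one-sided, H₁ greater) = 0.00000
At α=0.01: p < α → reject H₀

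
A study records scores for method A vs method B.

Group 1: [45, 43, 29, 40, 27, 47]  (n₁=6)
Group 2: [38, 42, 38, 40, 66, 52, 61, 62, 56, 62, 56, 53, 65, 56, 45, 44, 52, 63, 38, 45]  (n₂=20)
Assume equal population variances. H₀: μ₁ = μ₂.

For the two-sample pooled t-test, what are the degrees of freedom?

degrees of freedom = 24

df = n₁ + n₂ − 2 = 6 + 20 − 2 = 24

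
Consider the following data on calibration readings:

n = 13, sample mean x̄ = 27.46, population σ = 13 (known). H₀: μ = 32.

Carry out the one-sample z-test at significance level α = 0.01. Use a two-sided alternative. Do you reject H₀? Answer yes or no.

reject H₀: no

SE = σ/√n = 13/√13 = 3.6056
z = (x̄−μ₀)/SE = (27.46−32)/3.6056 = -1.2592
p-value (two-sided) = 0.20797
At α=0.01: p ≥ α → fail to reject H₀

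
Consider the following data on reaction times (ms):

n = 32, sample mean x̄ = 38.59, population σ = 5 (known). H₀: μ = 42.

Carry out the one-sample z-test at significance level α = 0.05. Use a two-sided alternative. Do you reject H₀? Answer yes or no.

SE = σ/√n = 5/√32 = 0.8839
z = (x̄−μ₀)/SE = (38.59−42)/0.8839 = -3.8580
p-value (two-sided) = 0.00011
At α=0.05: p < α → reject H₀

reject H₀: yes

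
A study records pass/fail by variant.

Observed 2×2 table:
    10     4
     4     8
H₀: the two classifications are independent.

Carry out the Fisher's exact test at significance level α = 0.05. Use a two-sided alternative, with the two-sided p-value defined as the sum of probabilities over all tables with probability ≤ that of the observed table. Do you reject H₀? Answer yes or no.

reject H₀: no

Margins: r₁=14, r₂=12, c₁=14, c₂=12, n=26
p_obs = C(14,10)·C(12,4)/C(26,14); sum pmf over tables with pmf ≤ p_obs
p-value (two-sided) = 0.11314
At α=0.05: p ≥ α → fail to reject H₀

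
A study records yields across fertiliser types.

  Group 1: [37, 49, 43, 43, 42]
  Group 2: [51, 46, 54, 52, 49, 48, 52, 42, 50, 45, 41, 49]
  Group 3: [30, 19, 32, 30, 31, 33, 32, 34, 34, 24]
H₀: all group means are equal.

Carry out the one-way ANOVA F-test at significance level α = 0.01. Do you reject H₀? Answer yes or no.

reject H₀: yes

Group means [42.80, 48.25, 29.90], grand mean 40.444
SSB = Σnᵢ(x̄ᵢ−x̄)² = 1870.717; SSW = ΣΣ(x−x̄ᵢ)² = 459.950
MSB = 1870.717/2 = 935.3583; MSW = 459.950/24 = 19.1646
F = MSB/MSW = 48.8066
df = (2, 24)
p-value (upper-tail) = 0.00000
At α=0.01: p < α → reject H₀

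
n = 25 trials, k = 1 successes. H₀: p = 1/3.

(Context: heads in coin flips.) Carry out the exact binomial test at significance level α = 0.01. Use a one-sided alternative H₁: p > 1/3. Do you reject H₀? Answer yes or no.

reject H₀: no

Exact binomial: n=25, k=1, p₀=1/3=0.3333
P(X≥1) from Σ C(n,i)·p₀^i·(1−p₀)^(n−i)
p-value (one-sided, H₁ greater) = 0.99996
At α=0.01: p ≥ α → fail to reject H₀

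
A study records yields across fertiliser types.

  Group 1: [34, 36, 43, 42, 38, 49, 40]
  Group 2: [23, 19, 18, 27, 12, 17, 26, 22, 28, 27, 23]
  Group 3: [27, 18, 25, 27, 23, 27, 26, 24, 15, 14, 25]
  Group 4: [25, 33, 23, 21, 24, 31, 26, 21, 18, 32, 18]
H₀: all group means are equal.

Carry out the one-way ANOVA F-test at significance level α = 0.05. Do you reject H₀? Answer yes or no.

Group means [40.29, 22.00, 22.82, 24.73], grand mean 26.175
SSB = Σnᵢ(x̄ᵢ−x̄)² = 1732.528; SSW = ΣΣ(x−x̄ᵢ)² = 923.247
MSB = 1732.528/3 = 577.5094; MSW = 923.247/36 = 25.6457
F = MSB/MSW = 22.5187
df = (3, 36)
p-value (upper-tail) = 0.00000
At α=0.05: p < α → reject H₀

reject H₀: yes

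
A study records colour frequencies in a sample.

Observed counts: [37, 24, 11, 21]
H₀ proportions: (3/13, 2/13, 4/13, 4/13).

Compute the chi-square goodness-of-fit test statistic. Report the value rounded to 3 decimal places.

n = 93; E_i = n·p_i = [21.46, 14.31, 28.62, 28.62]
χ² = (37−21.46)²/21.46 + (24−14.31)²/14.31 + (11−28.62)²/28.62 + (21−28.62)²/28.62 = 30.6864
df = 3

test statistic = 30.686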